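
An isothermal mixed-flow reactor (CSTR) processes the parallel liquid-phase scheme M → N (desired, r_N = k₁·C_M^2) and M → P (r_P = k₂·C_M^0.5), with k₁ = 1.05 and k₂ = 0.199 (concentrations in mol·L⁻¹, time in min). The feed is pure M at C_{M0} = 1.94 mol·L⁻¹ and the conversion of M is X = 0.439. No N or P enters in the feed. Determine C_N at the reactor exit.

Exit C_M = C_{M0}(1−X) = 1.94×0.561 = 1.088 mol·L⁻¹.
Rates in a CSTR are evaluated at the outlet concentration: r_N = 1.05×1.088^2 = 1.244, r_P = 0.199×1.088^0.5 = 0.2076.
Fraction of consumed M going to N: r_N/(r_N+r_P) = 0.8570.
C_N = 0.8570·C_{M0}·X = 0.8570×1.94×0.439 = 0.730 mol·L⁻¹.

0.730 mol·L⁻¹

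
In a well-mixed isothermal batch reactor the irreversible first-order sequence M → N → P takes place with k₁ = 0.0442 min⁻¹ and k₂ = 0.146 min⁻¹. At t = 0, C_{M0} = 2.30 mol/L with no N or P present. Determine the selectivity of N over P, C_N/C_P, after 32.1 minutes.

0.154

The intermediate concentration in a first-order A→B→C sequence is C_N = k₁C_{M0}(e^(−k₁t) − e^(−k₂t))/(k₂−k₁).
e^(−k₁t) = e^(−0.0442×32.1) = e^(−1.419) = 0.2420; e^(−k₂t) = e^(−4.687) = 0.009218.
C_N = 0.0442×2.30/(0.146−0.0442) × (0.2420−0.009218) = 0.9986×0.2328 = 0.2325 mol/L.
C_M = C_{M0}e^(−k₁t) = 0.5566 mol/L, so C_P = C_{M0}−C_M−C_N = 1.511 mol/L; C_N/C_P = 0.154.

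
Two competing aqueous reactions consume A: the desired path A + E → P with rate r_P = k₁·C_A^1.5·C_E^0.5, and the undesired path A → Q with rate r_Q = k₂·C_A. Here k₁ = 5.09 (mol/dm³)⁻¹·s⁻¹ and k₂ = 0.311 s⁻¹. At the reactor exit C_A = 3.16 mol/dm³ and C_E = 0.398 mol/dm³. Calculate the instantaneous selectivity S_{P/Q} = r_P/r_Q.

S_{P/Q} = r_P/r_Q = (k₁·C_A^1.5·C_E^0.5)/(k₂·C_A) = (k₁/k₂)·C_A^0.5·C_E^0.5.
= (5.09×3.160^1.5×0.3980^0.5) / (0.311×3.160) = 18.04/0.9828 = 18.4.
Since the desired path is higher order in A, keeping C_A high (PFR or concentrated feed) favours P.

18.4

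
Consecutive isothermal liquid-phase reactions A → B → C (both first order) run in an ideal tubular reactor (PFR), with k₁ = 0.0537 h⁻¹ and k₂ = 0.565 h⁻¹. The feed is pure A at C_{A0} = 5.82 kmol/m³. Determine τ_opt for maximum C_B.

4.60 h

For first-order series the maximum of C_B occurs at τ_opt = ln(k₂/k₁)/(k₂−k₁).
= ln(0.565/0.0537)/(0.565−0.0537) = ln(10.52)/0.5113 = 2.353/0.5113 = 4.60 h.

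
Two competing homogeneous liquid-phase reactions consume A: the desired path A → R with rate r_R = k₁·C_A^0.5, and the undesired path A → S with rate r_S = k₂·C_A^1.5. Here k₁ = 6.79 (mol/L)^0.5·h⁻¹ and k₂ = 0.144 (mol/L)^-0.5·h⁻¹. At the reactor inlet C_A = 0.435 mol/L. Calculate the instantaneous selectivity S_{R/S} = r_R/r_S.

108

S_{R/S} = r_R/r_S = (k₁·C_A^0.5)/(k₂·C_A^1.5) = (k₁/k₂)·C_A⁻¹.
= (6.79×0.4350^0.5) / (0.144×0.4350^1.5) = 4.478/0.04131 = 108.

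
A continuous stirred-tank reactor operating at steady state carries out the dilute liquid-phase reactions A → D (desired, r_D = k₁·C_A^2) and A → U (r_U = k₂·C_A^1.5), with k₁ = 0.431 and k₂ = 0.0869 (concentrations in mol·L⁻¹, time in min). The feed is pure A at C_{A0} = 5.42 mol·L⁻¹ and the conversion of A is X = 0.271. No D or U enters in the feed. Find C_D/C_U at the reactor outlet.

9.86

Exit C_A = C_{A0}(1−X) = 5.42×0.729 = 3.951 mol·L⁻¹.
A CSTR operates uniformly at the exit composition, giving r_D = 6.729 and r_U = 0.6825 (each k·C_A^n at C_A = 3.951).
Overall selectivity = C_D/C_U = r_Dτ/(r_Uτ) = r_D/r_U = 9.86.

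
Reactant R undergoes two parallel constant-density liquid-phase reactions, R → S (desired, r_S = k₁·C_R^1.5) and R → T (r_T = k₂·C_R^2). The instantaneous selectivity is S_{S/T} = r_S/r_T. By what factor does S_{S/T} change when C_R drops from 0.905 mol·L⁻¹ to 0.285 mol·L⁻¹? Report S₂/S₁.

1.78

S_{S/T} = (k₁/k₂)·C_R^-0.5, so S₂/S₁ = (C_{R,2}/C_{R,1})^-0.5.
= (0.285/0.905)^(-0.5) = (0.3149)^(-0.5) = 1.78.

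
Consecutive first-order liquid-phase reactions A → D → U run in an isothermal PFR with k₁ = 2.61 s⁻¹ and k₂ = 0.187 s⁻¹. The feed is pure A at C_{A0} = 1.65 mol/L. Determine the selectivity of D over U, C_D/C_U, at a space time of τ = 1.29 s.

5.17

For first-order series with pure A initially, C_D(τ) = k₁C_{A0}/(k₂−k₁)·(e^(−k₁τ) − e^(−k₂τ)).
e^(−k₁τ) = e^(−2.61×1.29) = e^(−3.367) = 0.03450; e^(−k₂τ) = e^(−0.2412) = 0.7857.
C_D = 2.61×1.65/(0.187−2.61) × (0.03450−0.7857) = (-1.777)×(-0.7512) = 1.335 mol/L.
C_A = C_{A0}e^(−k₁τ) = 0.05692 mol/L, so C_U = C_{A0}−C_A−C_D = 0.2580 mol/L; C_D/C_U = 5.17.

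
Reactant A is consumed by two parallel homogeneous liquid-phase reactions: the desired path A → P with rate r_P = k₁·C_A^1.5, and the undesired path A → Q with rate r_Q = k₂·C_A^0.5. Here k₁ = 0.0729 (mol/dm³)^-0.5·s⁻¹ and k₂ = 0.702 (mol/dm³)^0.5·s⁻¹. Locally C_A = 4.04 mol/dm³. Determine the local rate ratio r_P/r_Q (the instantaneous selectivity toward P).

0.420

S_{P/Q} = r_P/r_Q = (k₁·C_A^1.5)/(k₂·C_A^0.5) = (k₁/k₂)·C_A.
= (0.0729×4.040^1.5) / (0.702×4.040^0.5) = 0.5920/1.411 = 0.420.
Since the desired path is higher order in A, keeping C_A high (PFR or concentrated feed) favours P.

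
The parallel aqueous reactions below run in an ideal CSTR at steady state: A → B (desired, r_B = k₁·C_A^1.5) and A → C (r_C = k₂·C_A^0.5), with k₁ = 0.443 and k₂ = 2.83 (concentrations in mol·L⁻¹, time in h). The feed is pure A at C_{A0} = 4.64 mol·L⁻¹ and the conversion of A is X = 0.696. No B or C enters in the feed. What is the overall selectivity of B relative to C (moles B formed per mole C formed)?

Exit C_A = C_{A0}(1−X) = 4.64×0.304 = 1.411 mol·L⁻¹.
A CSTR operates uniformly at the exit composition, giving r_B = 0.7421 and r_C = 3.361 (each k·C_A^n at C_A = 1.411).
Overall selectivity = C_B/C_C = r_Bτ/(r_Cτ) = r_B/r_C = 0.221.

0.221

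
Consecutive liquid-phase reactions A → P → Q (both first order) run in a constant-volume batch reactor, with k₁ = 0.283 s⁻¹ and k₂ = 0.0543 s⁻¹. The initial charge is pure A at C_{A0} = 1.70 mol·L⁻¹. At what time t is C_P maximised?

Setting dC_P/dt = 0 gives t_opt = ln(k₂/k₁)/(k₂−k₁).
= ln(0.0543/0.283)/(0.0543−0.283) = ln(0.1919)/-0.2287 = -1.651/-0.2287 = 7.22 s.

7.22 s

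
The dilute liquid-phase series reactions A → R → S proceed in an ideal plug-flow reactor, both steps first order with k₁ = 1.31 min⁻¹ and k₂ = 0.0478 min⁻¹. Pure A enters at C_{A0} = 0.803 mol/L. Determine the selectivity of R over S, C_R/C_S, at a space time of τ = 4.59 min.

4.98

For first-order series with pure A initially, C_R(τ) = k₁C_{A0}/(k₂−k₁)·(e^(−k₁τ) − e^(−k₂τ)).
e^(−k₁τ) = e^(−1.31×4.59) = e^(−6.013) = 0.002447; e^(−k₂τ) = e^(−0.2194) = 0.8030.
C_R = 1.31×0.803/(0.0478−1.31) × (0.002447−0.8030) = (-0.8334)×(-0.8006) = 0.6672 mol/L.
C_A = C_{A0}e^(−k₁τ) = 0.001965 mol/L, so C_S = C_{A0}−C_A−C_R = 0.1338 mol/L; C_R/C_S = 4.98.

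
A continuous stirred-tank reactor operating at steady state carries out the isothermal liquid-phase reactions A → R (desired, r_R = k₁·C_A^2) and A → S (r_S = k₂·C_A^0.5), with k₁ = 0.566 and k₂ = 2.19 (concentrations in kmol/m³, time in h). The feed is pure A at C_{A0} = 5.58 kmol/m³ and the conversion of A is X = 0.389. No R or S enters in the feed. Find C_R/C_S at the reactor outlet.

1.63

Exit C_A = C_{A0}(1−X) = 5.58×0.611 = 3.409 kmol/m³.
A CSTR operates uniformly at the exit composition, giving r_R = 6.579 and r_S = 4.044 (each k·C_A^n at C_A = 3.409).
Overall selectivity = C_R/C_S = r_Rτ/(r_Sτ) = r_R/r_S = 1.63.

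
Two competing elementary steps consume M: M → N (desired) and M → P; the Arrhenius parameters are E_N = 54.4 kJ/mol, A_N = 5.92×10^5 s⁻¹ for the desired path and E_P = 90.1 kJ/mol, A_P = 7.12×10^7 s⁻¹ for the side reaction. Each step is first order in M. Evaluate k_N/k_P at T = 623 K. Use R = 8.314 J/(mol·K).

8.19

k_N/k_P = (A_N/A_P)·exp[−(E_N−E_P)/(RT)] = (A_N/A_P)·exp[(E_P−E_N)/(RT)].
(E_P−E_N)/(RT) = (90.1−54.4)×10³/(8.314×623) = 35700/5180 = 6.892.
k_N/k_P = (5.92×10^5/7.12×10^7)·exp(6.892) = 0.008315 × 984.8 = 8.19.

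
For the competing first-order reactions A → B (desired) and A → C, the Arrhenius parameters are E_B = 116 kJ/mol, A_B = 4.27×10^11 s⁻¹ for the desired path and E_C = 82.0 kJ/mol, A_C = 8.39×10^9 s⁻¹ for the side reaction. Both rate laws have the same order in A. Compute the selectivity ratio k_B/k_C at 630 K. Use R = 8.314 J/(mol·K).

k_B/k_C = (A_B/A_C)·exp[−(E_B−E_C)/(RT)] = (A_B/A_C)·exp[(E_C−E_B)/(RT)].
(E_C−E_B)/(RT) = (82.0−116)×10³/(8.314×630) = -34000/5238 = -6.491.
k_B/k_C = (4.27×10^11/8.39×10^9)·exp(-6.491) = 50.89 × 0.001517 = 0.0772.
Since E_B > E_C, raising the temperature improves selectivity toward B.

0.0772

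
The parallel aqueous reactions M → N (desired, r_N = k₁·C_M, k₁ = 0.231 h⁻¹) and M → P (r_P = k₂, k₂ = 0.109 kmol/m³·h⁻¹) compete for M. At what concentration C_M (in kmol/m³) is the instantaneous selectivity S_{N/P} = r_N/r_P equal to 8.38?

S_{N/P} = (k₁/k₂)·C_M ⇒ C_M = S·k₂/k₁.
= 8.38×0.109/0.231 = 3.95 kmol/m³.

3.95 kmol/m³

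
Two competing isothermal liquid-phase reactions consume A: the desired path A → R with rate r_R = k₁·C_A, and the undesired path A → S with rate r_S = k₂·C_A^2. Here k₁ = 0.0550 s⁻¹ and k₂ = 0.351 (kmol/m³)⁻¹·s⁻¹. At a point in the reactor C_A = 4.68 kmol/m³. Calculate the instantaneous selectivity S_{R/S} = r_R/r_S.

S_{R/S} = r_R/r_S = (k₁·C_A)/(k₂·C_A^2) = (k₁/k₂)·C_A⁻¹.
= (0.0550×4.680) / (0.351×4.680^2) = 0.2574/7.688 = 0.0335.

0.0335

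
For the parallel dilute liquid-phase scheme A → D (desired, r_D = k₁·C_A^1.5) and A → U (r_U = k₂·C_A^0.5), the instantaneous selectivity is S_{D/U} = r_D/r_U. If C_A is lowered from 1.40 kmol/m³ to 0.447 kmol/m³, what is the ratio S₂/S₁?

0.319

S_{D/U} = (k₁/k₂)·C_A, so S₂/S₁ = (C_{A,2}/C_{A,1}).
= 0.447/1.40 = 0.319.
Selectivity toward D falls as C_A falls — high-concentration operation is favoured.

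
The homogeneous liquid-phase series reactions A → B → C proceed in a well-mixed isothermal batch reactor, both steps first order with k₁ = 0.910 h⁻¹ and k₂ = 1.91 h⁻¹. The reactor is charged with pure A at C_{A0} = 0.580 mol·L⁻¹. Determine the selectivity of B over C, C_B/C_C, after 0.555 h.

Solving the coupled first-order balances gives C_B(t) = [k₁/(k₂−k₁)]·C_{A0}·(e^(−k₁t) − e^(−k₂t)).
e^(−k₁t) = e^(−0.910×0.555) = e^(−0.5051) = 0.6035; e^(−k₂t) = e^(−1.060) = 0.3464.
C_B = 0.910×0.580/(1.91−0.910) × (0.6035−0.3464) = 0.5278×0.2570 = 0.1357 mol·L⁻¹.
C_A = C_{A0}e^(−k₁t) = 0.3500 mol·L⁻¹, so C_C = C_{A0}−C_A−C_B = 0.09432 mol·L⁻¹; C_B/C_C = 1.44.

1.44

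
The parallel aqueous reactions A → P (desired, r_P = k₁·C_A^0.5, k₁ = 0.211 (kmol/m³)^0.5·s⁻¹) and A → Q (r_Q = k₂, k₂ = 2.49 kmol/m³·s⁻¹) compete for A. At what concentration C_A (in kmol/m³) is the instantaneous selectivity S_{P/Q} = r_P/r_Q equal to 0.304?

S_{P/Q} = (k₁/k₂)·C_A^0.5 ⇒ C_A = (S·k₂/k₁)^(2).
= (0.304×2.49/0.211)^(2) = (3.587)^(2) = 12.9 kmol/m³.

12.9 kmol/m³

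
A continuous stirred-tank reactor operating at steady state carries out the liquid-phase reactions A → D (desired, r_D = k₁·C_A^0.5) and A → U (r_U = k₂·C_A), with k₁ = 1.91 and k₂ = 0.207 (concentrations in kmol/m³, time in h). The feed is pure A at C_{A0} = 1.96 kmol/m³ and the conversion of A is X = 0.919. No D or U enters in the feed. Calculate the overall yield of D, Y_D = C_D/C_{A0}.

0.881

Exit C_A = C_{A0}(1−X) = 1.96×0.0810 = 0.1588 kmol/m³.
In a CSTR the entire volume is at exit conditions, so r_D = 1.91×0.1588^0.5 = 0.7610 and r_U = 0.207×0.1588 = 0.03286.
Fraction of consumed A going to D: r_D/(r_D+r_U) = 0.9586.
C_D = 0.9586·C_{A0}·X = 0.9586×1.96×0.919 = 1.73 kmol/m³; Y_D = C_D/C_{A0} = 0.881.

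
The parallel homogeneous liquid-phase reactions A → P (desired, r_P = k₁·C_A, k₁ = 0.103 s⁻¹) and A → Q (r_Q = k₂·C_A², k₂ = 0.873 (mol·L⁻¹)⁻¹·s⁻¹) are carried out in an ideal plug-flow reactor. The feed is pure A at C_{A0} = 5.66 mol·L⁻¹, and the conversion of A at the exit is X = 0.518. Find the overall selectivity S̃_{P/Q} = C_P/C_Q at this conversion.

0.0293

C_A = C_{A0}(1−X) = 2.728 mol·L⁻¹.
Along a PFR/batch, dC_P/dC_A = −r_P/(r_P+r_Q) = −k₁/(k₁+k₂·C_A).
Integrating from C_{A0} to C_A: C_P = (0.103/0.873)·ln[(0.103+0.873·5.66)/(0.103+0.873·2.73)] = 0.1180·ln(5.044/2.485) = 0.08354 mol·L⁻¹.
C_Q = (C_{A0}−C_A)−C_P = 2.848 mol·L⁻¹; S̃_{P/Q} = 0.08354/2.848 = 0.0293.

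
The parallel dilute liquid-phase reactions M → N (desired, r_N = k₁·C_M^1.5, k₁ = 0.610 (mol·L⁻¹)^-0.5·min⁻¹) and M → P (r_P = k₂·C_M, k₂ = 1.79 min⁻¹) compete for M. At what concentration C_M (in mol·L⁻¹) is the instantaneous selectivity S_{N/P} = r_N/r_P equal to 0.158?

S_{N/P} = (k₁/k₂)·C_M^0.5 ⇒ C_M = (S·k₂/k₁)^(2).
= (0.158×1.79/0.610)^(2) = (0.4636)^(2) = 0.215 mol·L⁻¹.

0.215 mol·L⁻¹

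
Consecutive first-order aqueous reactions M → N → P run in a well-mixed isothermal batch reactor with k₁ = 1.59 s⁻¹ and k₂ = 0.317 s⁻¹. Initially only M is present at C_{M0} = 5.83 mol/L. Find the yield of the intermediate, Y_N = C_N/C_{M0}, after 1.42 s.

For first-order series with pure M initially, C_N(t) = k₁C_{M0}/(k₂−k₁)·(e^(−k₁t) − e^(−k₂t)).
e^(−k₁t) = e^(−1.59×1.42) = e^(−2.258) = 0.1046; e^(−k₂t) = e^(−0.4501) = 0.6375.
C_N = 1.59×5.83/(0.317−1.59) × (0.1046−0.6375) = (-7.282)×(-0.5330) = 3.881 mol/L.
Y_N = C_N/C_{M0} = 3.881/5.83 = 0.666.

0.666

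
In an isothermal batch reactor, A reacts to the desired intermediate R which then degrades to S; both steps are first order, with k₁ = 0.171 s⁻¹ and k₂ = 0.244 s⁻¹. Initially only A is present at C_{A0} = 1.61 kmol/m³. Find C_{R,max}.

Evaluating C_R at t_opt = ln(k₂/k₁)/(k₂−k₁) gives C_{R,max}/C_{A0} = (k₁/k₂)^[k₂/(k₂−k₁)].
= (0.171/0.244)^(0.244/(0.244−0.171)) = (0.7008)^(3.342) = 0.3048.
C_{R,max} = 0.3048×1.61 = 0.491 kmol/m³.

0.491 kmol/m³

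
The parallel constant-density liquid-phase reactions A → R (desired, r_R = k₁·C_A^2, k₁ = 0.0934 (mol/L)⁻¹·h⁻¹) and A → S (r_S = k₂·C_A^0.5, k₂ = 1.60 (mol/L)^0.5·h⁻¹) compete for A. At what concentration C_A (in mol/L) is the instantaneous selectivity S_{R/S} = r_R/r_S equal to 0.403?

3.63 mol/L

S_{R/S} = (k₁/k₂)·C_A^1.5 ⇒ C_A = (S·k₂/k₁)^(1/1.5).
= (0.403×1.60/0.0934)^(0.6667) = (6.904)^(0.6667) = 3.63 mol/L.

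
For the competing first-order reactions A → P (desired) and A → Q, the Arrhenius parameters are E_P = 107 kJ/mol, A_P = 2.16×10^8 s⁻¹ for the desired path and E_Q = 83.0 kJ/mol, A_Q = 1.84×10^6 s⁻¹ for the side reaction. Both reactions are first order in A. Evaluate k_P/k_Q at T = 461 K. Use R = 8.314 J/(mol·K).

0.224

With equal orders, S_{P/Q} = k_P/k_Q = (A_P/A_Q)·exp[(E_Q−E_P)/(RT)].
(E_Q−E_P)/(RT) = (83.0−107)×10³/(8.314×461) = -24000/3833 = -6.262.
k_P/k_Q = (2.16×10^8/1.84×10^6)·exp(-6.262) = 117.4 × 0.001908 = 0.224.
Since E_P > E_Q, raising the temperature improves selectivity toward P.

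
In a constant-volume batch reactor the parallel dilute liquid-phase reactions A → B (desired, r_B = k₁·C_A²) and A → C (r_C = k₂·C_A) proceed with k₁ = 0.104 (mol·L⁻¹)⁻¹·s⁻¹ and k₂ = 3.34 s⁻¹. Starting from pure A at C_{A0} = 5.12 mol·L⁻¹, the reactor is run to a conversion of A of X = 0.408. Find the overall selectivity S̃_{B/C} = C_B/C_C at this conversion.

0.127

C_A = C_{A0}(1−X) = 3.031 mol·L⁻¹.
Along a PFR/batch, dC_C/dC_A = −r_C/(r_B+r_C) = −k₂/(k₂+k₁·C_A).
Integrating from C_{A0} to C_A: C_C = (3.34/0.104)·ln[(3.34+0.104·5.12)/(3.34+0.104·3.03)] = 32.12·ln(3.872/3.655) = 1.854 mol·L⁻¹.
Then C_B = (C_{A0}−C_A) − C_C = 2.089 − 1.854 = 0.2347 mol·L⁻¹.
S̃_{B/C} = C_B/C_C = 0.2347/1.854 = 0.127.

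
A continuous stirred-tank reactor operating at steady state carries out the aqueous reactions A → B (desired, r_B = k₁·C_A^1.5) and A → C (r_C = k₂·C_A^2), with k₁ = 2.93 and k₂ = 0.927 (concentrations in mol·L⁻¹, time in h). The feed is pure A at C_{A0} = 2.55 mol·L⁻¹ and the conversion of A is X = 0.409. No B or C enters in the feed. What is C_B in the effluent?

Exit C_A = C_{A0}(1−X) = 2.55×0.591 = 1.507 mol·L⁻¹.
Rates in a CSTR are evaluated at the outlet concentration: r_B = 2.93×1.507^1.5 = 5.421, r_C = 0.927×1.507^2 = 2.105.
Fraction of consumed A going to B: r_B/(r_B+r_C) = 0.7203.
C_B = 0.7203·C_{A0}·X = 0.7203×2.55×0.409 = 0.751 mol·L⁻¹.

0.751 mol·L⁻¹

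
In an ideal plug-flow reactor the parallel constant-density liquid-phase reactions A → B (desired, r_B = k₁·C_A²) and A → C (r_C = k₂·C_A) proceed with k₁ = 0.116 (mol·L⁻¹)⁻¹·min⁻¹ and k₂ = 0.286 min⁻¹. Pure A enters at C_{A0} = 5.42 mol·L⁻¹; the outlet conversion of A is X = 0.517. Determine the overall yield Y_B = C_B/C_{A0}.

0.317

C_A = C_{A0}(1−X) = 2.618 mol·L⁻¹.
Along a PFR/batch, dC_C/dC_A = −r_C/(r_B+r_C) = −k₂/(k₂+k₁·C_A).
Integrating from C_{A0} to C_A: C_C = (0.286/0.116)·ln[(0.286+0.116·5.42)/(0.286+0.116·2.62)] = 2.466·ln(0.9147/0.5897) = 1.082 mol·L⁻¹.
Then C_B = (C_{A0}−C_A) − C_C = 2.802 − 1.082 = 1.720 mol·L⁻¹.
Y_B = C_B/C_{A0} = 1.720/5.42 = 0.317.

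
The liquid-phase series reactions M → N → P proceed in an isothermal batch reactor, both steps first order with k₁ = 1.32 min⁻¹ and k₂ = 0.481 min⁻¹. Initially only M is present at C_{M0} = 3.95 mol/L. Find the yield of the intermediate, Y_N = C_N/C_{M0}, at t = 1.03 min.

For first-order series with pure M initially, C_N(t) = k₁C_{M0}/(k₂−k₁)·(e^(−k₁t) − e^(−k₂t)).
e^(−k₁t) = e^(−1.32×1.03) = e^(−1.360) = 0.2568; e^(−k₂t) = e^(−0.4954) = 0.6093.
C_N = 1.32×3.95/(0.481−1.32) × (0.2568−0.6093) = (-6.215)×(-0.3525) = 2.191 mol/L.
Y_N = C_N/C_{M0} = 2.191/3.95 = 0.555.

0.555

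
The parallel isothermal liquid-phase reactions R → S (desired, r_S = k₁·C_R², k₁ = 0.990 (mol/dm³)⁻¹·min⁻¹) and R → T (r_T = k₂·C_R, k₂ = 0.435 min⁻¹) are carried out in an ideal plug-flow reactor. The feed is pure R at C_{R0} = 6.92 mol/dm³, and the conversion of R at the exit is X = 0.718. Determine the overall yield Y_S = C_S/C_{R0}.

0.647

C_R = C_{R0}(1−X) = 1.951 mol/dm³.
Along a PFR/batch, dC_T/dC_R = −r_T/(r_S+r_T) = −k₂/(k₂+k₁·C_R).
Integrating from C_{R0} to C_R: C_T = (0.435/0.990)·ln[(0.435+0.990·6.92)/(0.435+0.990·1.95)] = 0.4394·ln(7.286/2.367) = 0.4940 mol/dm³.
Then C_S = (C_{R0}−C_R) − C_T = 4.969 − 0.4940 = 4.475 mol/dm³.
Y_S = C_S/C_{R0} = 4.475/6.92 = 0.647.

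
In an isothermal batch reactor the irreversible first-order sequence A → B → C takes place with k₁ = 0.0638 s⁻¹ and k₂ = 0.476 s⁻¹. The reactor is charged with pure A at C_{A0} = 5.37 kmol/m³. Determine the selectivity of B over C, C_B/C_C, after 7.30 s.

0.330

For first-order series with pure A initially, C_B(t) = k₁C_{A0}/(k₂−k₁)·(e^(−k₁t) − e^(−k₂t)).
e^(−k₁t) = e^(−0.0638×7.30) = e^(−0.4657) = 0.6277; e^(−k₂t) = e^(−3.475) = 0.03097.
C_B = 0.0638×5.37/(0.476−0.0638) × (0.6277−0.03097) = 0.8312×0.5967 = 0.4960 kmol/m³.
C_A = C_{A0}e^(−k₁t) = 3.371 kmol/m³, so C_C = C_{A0}−C_A−C_B = 1.503 kmol/m³; C_B/C_C = 0.330.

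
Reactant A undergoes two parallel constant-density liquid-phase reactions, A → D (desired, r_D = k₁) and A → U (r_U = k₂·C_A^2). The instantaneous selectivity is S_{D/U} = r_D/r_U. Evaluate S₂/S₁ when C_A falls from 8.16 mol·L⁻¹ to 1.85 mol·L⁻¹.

S_{D/U} = (k₁/k₂)·C_A^-2, so S₂/S₁ = (C_{A,2}/C_{A,1})^-2.
= (1.85/8.16)^(-2) = (0.2267)^(-2) = 19.5.

19.5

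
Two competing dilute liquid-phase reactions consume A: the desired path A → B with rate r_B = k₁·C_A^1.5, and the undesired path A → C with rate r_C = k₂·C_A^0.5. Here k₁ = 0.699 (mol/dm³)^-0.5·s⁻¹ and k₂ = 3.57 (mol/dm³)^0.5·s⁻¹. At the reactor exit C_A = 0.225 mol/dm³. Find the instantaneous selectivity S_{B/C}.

S_{B/C} = r_B/r_C = (k₁·C_A^1.5)/(k₂·C_A^0.5) = (k₁/k₂)·C_A.
= (0.699×0.2250^1.5) / (3.57×0.2250^0.5) = 0.07460/1.693 = 0.0441.
Since the desired path is higher order in A, keeping C_A high (PFR or concentrated feed) favours B.

0.0441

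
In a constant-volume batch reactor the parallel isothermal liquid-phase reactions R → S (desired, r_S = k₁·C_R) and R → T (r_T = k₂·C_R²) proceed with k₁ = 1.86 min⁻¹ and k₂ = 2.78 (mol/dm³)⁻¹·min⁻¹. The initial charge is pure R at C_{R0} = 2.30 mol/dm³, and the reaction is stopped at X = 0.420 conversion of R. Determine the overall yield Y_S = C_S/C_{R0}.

0.114

C_R = C_{R0}(1−X) = 1.334 mol/dm³.
Along a PFR/batch, dC_S/dC_R = −r_S/(r_S+r_T) = −k₁/(k₁+k₂·C_R).
Integrating from C_{R0} to C_R: C_S = (1.86/2.78)·ln[(1.86+2.78·2.30)/(1.86+2.78·1.33)] = 0.6691·ln(8.254/5.569) = 0.2633 mol/dm³.
Y_S = C_S/C_{R0} = 0.2633/2.30 = 0.114.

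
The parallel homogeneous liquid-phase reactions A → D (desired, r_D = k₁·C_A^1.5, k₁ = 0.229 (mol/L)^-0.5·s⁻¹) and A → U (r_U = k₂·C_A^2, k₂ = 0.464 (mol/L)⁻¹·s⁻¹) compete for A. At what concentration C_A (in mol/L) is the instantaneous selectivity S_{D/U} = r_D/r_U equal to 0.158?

S_{D/U} = (k₁/k₂)·C_A^-0.5 ⇒ C_A = (S·k₂/k₁)^(-2).
= (0.158×0.464/0.229)^(-2) = (0.3201)^(-2) = 9.76 mol/L.

9.76 mol/L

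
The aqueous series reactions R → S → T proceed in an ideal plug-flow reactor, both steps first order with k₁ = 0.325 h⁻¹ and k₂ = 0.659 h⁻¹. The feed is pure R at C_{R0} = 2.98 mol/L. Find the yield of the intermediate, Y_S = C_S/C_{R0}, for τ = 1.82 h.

The intermediate concentration in a first-order A→B→C sequence is C_S = k₁C_{R0}(e^(−k₁τ) − e^(−k₂τ))/(k₂−k₁).
e^(−k₁τ) = e^(−0.325×1.82) = e^(−0.5915) = 0.5535; e^(−k₂τ) = e^(−1.199) = 0.3014.
C_S = 0.325×2.98/(0.659−0.325) × (0.5535−0.3014) = 2.900×0.2521 = 0.7311 mol/L.
Y_S = C_S/C_{R0} = 0.7311/2.98 = 0.245.

0.245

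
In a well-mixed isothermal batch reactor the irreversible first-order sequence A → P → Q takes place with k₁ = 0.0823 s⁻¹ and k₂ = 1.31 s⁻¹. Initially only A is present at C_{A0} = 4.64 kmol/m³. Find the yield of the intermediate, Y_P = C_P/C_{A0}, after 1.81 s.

0.0515

The intermediate concentration in a first-order A→B→C sequence is C_P = k₁C_{A0}(e^(−k₁t) − e^(−k₂t))/(k₂−k₁).
e^(−k₁t) = e^(−0.0823×1.81) = e^(−0.1490) = 0.8616; e^(−k₂t) = e^(−2.371) = 0.09338.
C_P = 0.0823×4.64/(1.31−0.0823) × (0.8616−0.09338) = 0.3110×0.7682 = 0.2390 kmol/m³.
Y_P = C_P/C_{A0} = 0.2390/4.64 = 0.0515.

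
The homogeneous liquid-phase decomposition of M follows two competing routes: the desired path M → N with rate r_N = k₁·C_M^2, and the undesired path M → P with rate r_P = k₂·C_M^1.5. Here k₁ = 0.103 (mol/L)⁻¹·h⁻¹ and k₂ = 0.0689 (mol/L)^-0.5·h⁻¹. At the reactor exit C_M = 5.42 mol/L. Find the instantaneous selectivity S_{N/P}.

3.48

S_{N/P} = r_N/r_P = (k₁·C_M^2)/(k₂·C_M^1.5) = (k₁/k₂)·C_M^0.5.
= (0.103×5.420^2) / (0.0689×5.420^1.5) = 3.026/0.8694 = 3.48.
Since the desired path is higher order in M, keeping C_M high (PFR or concentrated feed) favours N.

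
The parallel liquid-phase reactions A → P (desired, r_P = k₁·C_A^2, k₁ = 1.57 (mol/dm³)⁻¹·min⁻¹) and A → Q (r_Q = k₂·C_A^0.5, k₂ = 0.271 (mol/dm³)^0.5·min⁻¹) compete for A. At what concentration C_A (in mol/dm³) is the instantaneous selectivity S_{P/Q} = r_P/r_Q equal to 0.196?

S_{P/Q} = (k₁/k₂)·C_A^1.5 ⇒ C_A = (S·k₂/k₁)^(1/1.5).
= (0.196×0.271/1.57)^(0.6667) = (0.03383)^(0.6667) = 0.105 mol/dm³.

0.105 mol/dm³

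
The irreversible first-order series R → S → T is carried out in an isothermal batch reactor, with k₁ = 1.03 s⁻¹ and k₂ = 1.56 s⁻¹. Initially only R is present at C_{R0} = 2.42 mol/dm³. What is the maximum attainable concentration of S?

For a first-order series the maximum intermediate yield is C_{S,max}/C_{R0} = (k₁/k₂)^[k₂/(k₂−k₁)].
= (1.03/1.56)^(1.56/(1.56−1.03)) = (0.6603)^(2.943) = 0.2947.
C_{S,max} = 0.2947×2.42 = 0.713 mol/dm³.

0.713 mol/dm³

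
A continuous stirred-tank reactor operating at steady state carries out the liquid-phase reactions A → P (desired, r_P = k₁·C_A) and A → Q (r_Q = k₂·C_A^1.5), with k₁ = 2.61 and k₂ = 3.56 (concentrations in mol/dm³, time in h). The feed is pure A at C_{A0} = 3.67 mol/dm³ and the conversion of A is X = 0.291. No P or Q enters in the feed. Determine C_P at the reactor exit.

0.334 mol/dm³

Exit C_A = C_{A0}(1−X) = 3.67×0.709 = 2.602 mol/dm³.
Rates in a CSTR are evaluated at the outlet concentration: r_P = 2.61×2.602 = 6.791, r_Q = 3.56×2.602^1.5 = 14.94.
Fraction of consumed A going to P: r_P/(r_P+r_Q) = 0.3125.
C_P = 0.3125·C_{A0}·X = 0.3125×3.67×0.291 = 0.334 mol/dm³.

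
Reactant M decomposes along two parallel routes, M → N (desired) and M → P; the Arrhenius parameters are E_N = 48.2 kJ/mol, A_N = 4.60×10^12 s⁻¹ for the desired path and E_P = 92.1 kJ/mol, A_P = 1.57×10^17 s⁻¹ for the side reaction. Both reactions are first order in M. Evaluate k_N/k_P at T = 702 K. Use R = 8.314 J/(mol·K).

0.0541

With equal orders, S_{N/P} = k_N/k_P = (A_N/A_P)·exp[(E_P−E_N)/(RT)].
(E_P−E_N)/(RT) = (92.1−48.2)×10³/(8.314×702) = 43900/5836 = 7.522.
k_N/k_P = (4.60×10^12/1.57×10^17)·exp(7.522) = 2.930×10^-5 × 1848 = 0.0541.
Since E_N < E_P, lowering the temperature improves selectivity toward N.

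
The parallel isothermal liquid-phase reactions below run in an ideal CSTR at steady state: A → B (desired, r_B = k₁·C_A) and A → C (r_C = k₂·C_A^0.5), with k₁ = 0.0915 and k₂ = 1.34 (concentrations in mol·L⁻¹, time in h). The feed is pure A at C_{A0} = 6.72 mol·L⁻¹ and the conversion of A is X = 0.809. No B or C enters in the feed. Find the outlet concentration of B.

0.390 mol·L⁻¹

Exit C_A = C_{A0}(1−X) = 6.72×0.191 = 1.284 mol·L⁻¹.
A CSTR operates uniformly at the exit composition, giving r_B = 0.1174 and r_C = 1.518 (each k·C_A^n at C_A = 1.284).
Fraction of consumed A going to B: r_B/(r_B+r_C) = 0.07181.
C_B = 0.07181·C_{A0}·X = 0.07181×6.72×0.809 = 0.390 mol·L⁻¹.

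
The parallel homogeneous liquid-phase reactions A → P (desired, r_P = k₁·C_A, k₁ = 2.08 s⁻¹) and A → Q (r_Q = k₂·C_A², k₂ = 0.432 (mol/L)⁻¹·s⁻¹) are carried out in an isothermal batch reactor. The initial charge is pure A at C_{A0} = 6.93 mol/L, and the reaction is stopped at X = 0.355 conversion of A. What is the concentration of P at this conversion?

C_A = C_{A0}(1−X) = 4.470 mol/L.
Along a PFR/batch, dC_P/dC_A = −r_P/(r_P+r_Q) = −k₁/(k₁+k₂·C_A).
Integrating from C_{A0} to C_A: C_P = (2.08/0.432)·ln[(2.08+0.432·6.93)/(2.08+0.432·4.47)] = 4.815·ln(5.074/4.011) = 1.132 mol/L.

1.13 mol/L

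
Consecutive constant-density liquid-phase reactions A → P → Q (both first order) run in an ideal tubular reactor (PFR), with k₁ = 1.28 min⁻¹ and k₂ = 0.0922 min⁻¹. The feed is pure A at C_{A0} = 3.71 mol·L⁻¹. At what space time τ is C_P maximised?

2.21 min

The intermediate peaks when r₁ = r₂, i.e. k₁e^(−k₁τ) = k₂e^(−k₂τ), giving τ_opt = ln(k₂/k₁)/(k₂−k₁).
= ln(0.0922/1.28)/(0.0922−1.28) = ln(0.07203)/-1.188 = -2.631/-1.188 = 2.21 min.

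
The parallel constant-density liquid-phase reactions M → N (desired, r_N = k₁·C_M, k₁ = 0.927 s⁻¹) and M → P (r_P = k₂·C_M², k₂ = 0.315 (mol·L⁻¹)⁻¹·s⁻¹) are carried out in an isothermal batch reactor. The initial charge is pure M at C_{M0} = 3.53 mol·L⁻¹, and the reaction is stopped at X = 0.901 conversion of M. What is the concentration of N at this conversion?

C_M = C_{M0}(1−X) = 0.3495 mol·L⁻¹.
Along a PFR/batch, dC_N/dC_M = −r_N/(r_N+r_P) = −k₁/(k₁+k₂·C_M).
Integrating from C_{M0} to C_M: C_N = (0.927/0.315)·ln[(0.927+0.315·3.53)/(0.927+0.315·0.349)] = 2.943·ln(2.039/1.037) = 1.989 mol·L⁻¹.

1.99 mol·L⁻¹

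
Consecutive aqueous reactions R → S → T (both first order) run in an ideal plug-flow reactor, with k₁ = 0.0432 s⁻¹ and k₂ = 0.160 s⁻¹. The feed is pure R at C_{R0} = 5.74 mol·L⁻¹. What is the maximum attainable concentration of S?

0.955 mol·L⁻¹

For a first-order series the maximum intermediate yield is C_{S,max}/C_{R0} = (k₁/k₂)^[k₂/(k₂−k₁)].
= (0.0432/0.160)^(0.160/(0.160−0.0432)) = (0.2700)^(1.370) = 0.1664.
C_{S,max} = 0.1664×5.74 = 0.955 mol·L⁻¹.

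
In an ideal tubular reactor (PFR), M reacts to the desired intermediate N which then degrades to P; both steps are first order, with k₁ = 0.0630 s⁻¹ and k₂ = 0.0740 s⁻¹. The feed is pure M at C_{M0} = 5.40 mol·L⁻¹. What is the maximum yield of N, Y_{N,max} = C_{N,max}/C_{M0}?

0.339

At the optimum, C_{N,max}/C_{M0} = (k₁/k₂)^[k₂/(k₂−k₁)].
= (0.0630/0.0740)^(0.0740/(0.0740−0.0630)) = (0.8514)^(6.727) = 0.3387.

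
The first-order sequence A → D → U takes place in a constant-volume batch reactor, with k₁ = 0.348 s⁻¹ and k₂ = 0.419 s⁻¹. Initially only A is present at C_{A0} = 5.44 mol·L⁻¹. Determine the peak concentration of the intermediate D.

1.82 mol·L⁻¹

Evaluating C_D at t_opt = ln(k₂/k₁)/(k₂−k₁) gives C_{D,max}/C_{A0} = (k₁/k₂)^[k₂/(k₂−k₁)].
= (0.348/0.419)^(0.419/(0.419−0.348)) = (0.8305)^(5.901) = 0.3343.
C_{D,max} = 0.3343×5.44 = 1.82 mol·L⁻¹.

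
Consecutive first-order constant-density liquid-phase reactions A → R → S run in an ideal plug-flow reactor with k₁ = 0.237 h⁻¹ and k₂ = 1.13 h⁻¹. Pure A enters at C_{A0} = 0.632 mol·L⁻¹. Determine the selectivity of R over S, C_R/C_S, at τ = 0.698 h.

2.17

Solving the coupled first-order balances gives C_R(τ) = [k₁/(k₂−k₁)]·C_{A0}·(e^(−k₁τ) − e^(−k₂τ)).
e^(−k₁τ) = e^(−0.237×0.698) = e^(−0.1654) = 0.8475; e^(−k₂τ) = e^(−0.7887) = 0.4544.
C_R = 0.237×0.632/(1.13−0.237) × (0.8475−0.4544) = 0.1677×0.3931 = 0.06594 mol·L⁻¹.
C_A = C_{A0}e^(−k₁τ) = 0.5356 mol·L⁻¹, so C_S = C_{A0}−C_A−C_R = 0.03042 mol·L⁻¹; C_R/C_S = 2.17.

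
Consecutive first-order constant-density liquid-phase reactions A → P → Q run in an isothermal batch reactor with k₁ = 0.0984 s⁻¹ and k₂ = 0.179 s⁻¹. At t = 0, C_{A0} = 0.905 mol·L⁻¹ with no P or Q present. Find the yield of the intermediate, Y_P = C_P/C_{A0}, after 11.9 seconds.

0.233

Solving the coupled first-order balances gives C_P(t) = [k₁/(k₂−k₁)]·C_{A0}·(e^(−k₁t) − e^(−k₂t)).
e^(−k₁t) = e^(−0.0984×11.9) = e^(−1.171) = 0.3101; e^(−k₂t) = e^(−2.130) = 0.1188.
C_P = 0.0984×0.905/(0.179−0.0984) × (0.3101−0.1188) = 1.105×0.1912 = 0.2113 mol·L⁻¹.
Y_P = C_P/C_{A0} = 0.2113/0.905 = 0.233.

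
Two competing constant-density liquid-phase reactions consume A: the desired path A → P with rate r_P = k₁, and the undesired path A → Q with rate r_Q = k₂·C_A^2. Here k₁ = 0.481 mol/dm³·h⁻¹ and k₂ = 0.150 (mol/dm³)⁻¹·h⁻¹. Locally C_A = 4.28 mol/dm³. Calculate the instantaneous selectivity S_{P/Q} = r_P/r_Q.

0.175

S_{P/Q} = r_P/r_Q = (k₁)/(k₂·C_A^2) = (k₁/k₂)·C_A^-2.
= (0.481) / (0.150×4.280^2) = 0.4810/2.748 = 0.175.
The undesired path is higher order in A, so low C_A (CSTR or dilute feed) favours P.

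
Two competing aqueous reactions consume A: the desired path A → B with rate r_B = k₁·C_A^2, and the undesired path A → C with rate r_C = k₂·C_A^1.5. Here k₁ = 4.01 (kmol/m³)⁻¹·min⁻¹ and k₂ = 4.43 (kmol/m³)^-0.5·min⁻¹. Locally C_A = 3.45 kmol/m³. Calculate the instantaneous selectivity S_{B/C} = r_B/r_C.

S_{B/C} = r_B/r_C = (k₁·C_A^2)/(k₂·C_A^1.5) = (k₁/k₂)·C_A^0.5.
= (4.01×3.450^2) / (4.43×3.450^1.5) = 47.73/28.39 = 1.68.

1.68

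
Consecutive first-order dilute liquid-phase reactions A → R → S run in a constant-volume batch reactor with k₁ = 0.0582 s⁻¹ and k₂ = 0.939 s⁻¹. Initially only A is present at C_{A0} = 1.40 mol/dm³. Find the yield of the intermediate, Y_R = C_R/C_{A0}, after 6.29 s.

0.0456

Solving the coupled first-order balances gives C_R(t) = [k₁/(k₂−k₁)]·C_{A0}·(e^(−k₁t) − e^(−k₂t)).
e^(−k₁t) = e^(−0.0582×6.29) = e^(−0.3661) = 0.6934; e^(−k₂t) = e^(−5.906) = 0.002722.
C_R = 0.0582×1.40/(0.939−0.0582) × (0.6934−0.002722) = 0.09251×0.6907 = 0.06390 mol/dm³.
Y_R = C_R/C_{A0} = 0.06390/1.40 = 0.0456.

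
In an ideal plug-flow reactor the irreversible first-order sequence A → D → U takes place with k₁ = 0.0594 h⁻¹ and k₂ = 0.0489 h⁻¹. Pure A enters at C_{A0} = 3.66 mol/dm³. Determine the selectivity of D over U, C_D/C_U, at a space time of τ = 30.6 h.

For first-order series with pure A initially, C_D(τ) = k₁C_{A0}/(k₂−k₁)·(e^(−k₁τ) − e^(−k₂τ)).
e^(−k₁τ) = e^(−0.0594×30.6) = e^(−1.818) = 0.1624; e^(−k₂τ) = e^(−1.496) = 0.2239.
C_D = 0.0594×3.66/(0.0489−0.0594) × (0.1624−0.2239) = (-20.71)×(-0.06154) = 1.274 mol/dm³.
C_A = C_{A0}e^(−k₁τ) = 0.5944 mol/dm³, so C_U = C_{A0}−C_A−C_D = 1.791 mol/dm³; C_D/C_U = 0.711.

0.711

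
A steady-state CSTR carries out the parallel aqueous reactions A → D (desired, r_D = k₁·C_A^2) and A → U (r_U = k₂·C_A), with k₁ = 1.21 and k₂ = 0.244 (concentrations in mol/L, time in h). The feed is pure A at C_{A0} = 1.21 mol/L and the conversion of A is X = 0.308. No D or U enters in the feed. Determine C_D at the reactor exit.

Exit C_A = C_{A0}(1−X) = 1.21×0.692 = 0.8373 mol/L.
A CSTR operates uniformly at the exit composition, giving r_D = 0.8483 and r_U = 0.2043 (each k·C_A^n at C_A = 0.8373).
Fraction of consumed A going to D: r_D/(r_D+r_U) = 0.8059.
C_D = 0.8059·C_{A0}·X = 0.8059×1.21×0.308 = 0.300 mol/L.

0.300 mol/L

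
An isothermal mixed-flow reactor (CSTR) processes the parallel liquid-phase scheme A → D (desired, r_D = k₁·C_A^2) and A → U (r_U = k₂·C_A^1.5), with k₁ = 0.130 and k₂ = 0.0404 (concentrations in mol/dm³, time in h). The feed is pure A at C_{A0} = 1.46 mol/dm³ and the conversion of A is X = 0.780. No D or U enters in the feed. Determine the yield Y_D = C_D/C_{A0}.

0.504

Exit C_A = C_{A0}(1−X) = 1.46×0.220 = 0.3212 mol/dm³.
In a CSTR the entire volume is at exit conditions, so r_D = 0.130×0.3212^2 = 0.01341 and r_U = 0.0404×0.3212^1.5 = 0.007354.
Fraction of consumed A going to D: r_D/(r_D+r_U) = 0.6459.
C_D = 0.6459·C_{A0}·X = 0.6459×1.46×0.780 = 0.735 mol/dm³; Y_D = C_D/C_{A0} = 0.504.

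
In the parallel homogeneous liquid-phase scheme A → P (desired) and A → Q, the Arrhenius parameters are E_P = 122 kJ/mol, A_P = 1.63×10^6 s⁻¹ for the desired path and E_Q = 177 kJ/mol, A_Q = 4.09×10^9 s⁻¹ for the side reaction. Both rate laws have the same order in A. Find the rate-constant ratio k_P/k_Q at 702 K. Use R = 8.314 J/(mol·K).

k_P/k_Q = (A_P/A_Q)·exp[−(E_P−E_Q)/(RT)] = (A_P/A_Q)·exp[(E_Q−E_P)/(RT)].
(E_Q−E_P)/(RT) = (177−122)×10³/(8.314×702) = 55000/5836 = 9.424.
k_P/k_Q = (1.63×10^6/4.09×10^9)·exp(9.424) = 3.985×10^-4 × 12377 = 4.93.
Since E_P < E_Q, lowering the temperature improves selectivity toward P.

4.93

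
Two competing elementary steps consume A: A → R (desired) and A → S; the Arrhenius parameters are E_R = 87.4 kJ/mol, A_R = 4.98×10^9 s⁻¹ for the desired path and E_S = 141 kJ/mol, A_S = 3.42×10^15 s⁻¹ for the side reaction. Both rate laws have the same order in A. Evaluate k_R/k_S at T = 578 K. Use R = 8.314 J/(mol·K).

k_R/k_S = (A_R/A_S)·exp[−(E_R−E_S)/(RT)] = (A_R/A_S)·exp[(E_S−E_R)/(RT)].
(E_S−E_R)/(RT) = (141−87.4)×10³/(8.314×578) = 53600/4805 = 11.15.
k_R/k_S = (4.98×10^9/3.42×10^15)·exp(11.15) = 1.456×10^-6 × 69836 = 0.102.
Since E_R < E_S, lowering the temperature improves selectivity toward R.

0.102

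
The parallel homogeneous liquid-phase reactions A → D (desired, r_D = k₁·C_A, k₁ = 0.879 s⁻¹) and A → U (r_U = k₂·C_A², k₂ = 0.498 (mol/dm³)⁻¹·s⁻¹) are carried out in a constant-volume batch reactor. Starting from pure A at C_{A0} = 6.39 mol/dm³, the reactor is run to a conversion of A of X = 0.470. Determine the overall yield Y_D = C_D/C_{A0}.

0.127

C_A = C_{A0}(1−X) = 3.387 mol/dm³.
Along a PFR/batch, dC_D/dC_A = −r_D/(r_D+r_U) = −k₁/(k₁+k₂·C_A).
Integrating from C_{A0} to C_A: C_D = (0.879/0.498)·ln[(0.879+0.498·6.39)/(0.879+0.498·3.39)] = 1.765·ln(4.061/2.566) = 0.8107 mol/dm³.
Y_D = C_D/C_{A0} = 0.8107/6.39 = 0.127.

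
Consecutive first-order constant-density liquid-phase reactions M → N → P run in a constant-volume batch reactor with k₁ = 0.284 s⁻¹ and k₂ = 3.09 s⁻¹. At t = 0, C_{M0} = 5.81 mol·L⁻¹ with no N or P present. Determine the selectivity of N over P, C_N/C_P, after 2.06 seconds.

0.145

The intermediate concentration in a first-order A→B→C sequence is C_N = k₁C_{M0}(e^(−k₁t) − e^(−k₂t))/(k₂−k₁).
e^(−k₁t) = e^(−0.284×2.06) = e^(−0.5850) = 0.5571; e^(−k₂t) = e^(−6.365) = 0.001720.
C_N = 0.284×5.81/(3.09−0.284) × (0.5571−0.001720) = 0.5880×0.5554 = 0.3266 mol·L⁻¹.
C_M = C_{M0}e^(−k₁t) = 3.237 mol·L⁻¹, so C_P = C_{M0}−C_M−C_N = 2.247 mol·L⁻¹; C_N/C_P = 0.145.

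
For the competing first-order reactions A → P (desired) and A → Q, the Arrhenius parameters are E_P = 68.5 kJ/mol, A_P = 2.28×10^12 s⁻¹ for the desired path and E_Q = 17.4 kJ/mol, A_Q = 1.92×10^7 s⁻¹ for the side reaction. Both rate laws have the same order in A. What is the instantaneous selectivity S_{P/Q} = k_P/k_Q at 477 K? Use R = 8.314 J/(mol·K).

0.301

k_P/k_Q = (A_P/A_Q)·exp[−(E_P−E_Q)/(RT)] = (A_P/A_Q)·exp[(E_Q−E_P)/(RT)].
(E_Q−E_P)/(RT) = (17.4−68.5)×10³/(8.314×477) = -51100/3966 = -12.89.
k_P/k_Q = (2.28×10^12/1.92×10^7)·exp(-12.89) = 1.188×10^5 × 2.535×10^-6 = 0.301.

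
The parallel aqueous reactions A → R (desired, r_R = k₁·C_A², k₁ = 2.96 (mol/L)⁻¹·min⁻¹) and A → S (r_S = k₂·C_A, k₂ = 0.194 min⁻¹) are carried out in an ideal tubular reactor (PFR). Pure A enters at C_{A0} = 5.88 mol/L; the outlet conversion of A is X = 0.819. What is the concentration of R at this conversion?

4.71 mol/L

C_A = C_{A0}(1−X) = 1.064 mol/L.
Along a PFR/batch, dC_S/dC_A = −r_S/(r_R+r_S) = −k₂/(k₂+k₁·C_A).
Integrating from C_{A0} to C_A: C_S = (0.194/2.96)·ln[(0.194+2.96·5.88)/(0.194+2.96·1.06)] = 0.06554·ln(17.60/3.344) = 0.1088 mol/L.
Then C_R = (C_{A0}−C_A) − C_S = 4.816 − 0.1088 = 4.707 mol/L.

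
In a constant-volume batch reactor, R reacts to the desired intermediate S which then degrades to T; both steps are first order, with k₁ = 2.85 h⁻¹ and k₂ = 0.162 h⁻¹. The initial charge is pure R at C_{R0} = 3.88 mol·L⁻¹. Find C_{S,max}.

3.26 mol·L⁻¹

At the optimum, C_{S,max}/C_{R0} = (k₁/k₂)^[k₂/(k₂−k₁)].
= (2.85/0.162)^(0.162/(0.162−2.85)) = (17.59)^(-0.06027) = 0.8413.
C_{S,max} = 0.8413×3.88 = 3.26 mol·L⁻¹.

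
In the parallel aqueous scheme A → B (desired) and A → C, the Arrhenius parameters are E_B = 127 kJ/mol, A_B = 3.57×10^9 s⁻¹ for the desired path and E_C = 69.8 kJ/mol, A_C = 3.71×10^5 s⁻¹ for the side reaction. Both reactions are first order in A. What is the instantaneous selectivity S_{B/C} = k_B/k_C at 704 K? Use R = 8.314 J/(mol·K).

k_B/k_C = (A_B/A_C)·exp[−(E_B−E_C)/(RT)] = (A_B/A_C)·exp[(E_C−E_B)/(RT)].
(E_C−E_B)/(RT) = (69.8−127)×10³/(8.314×704) = -57200/5853 = -9.773.
k_B/k_C = (3.57×10^9/3.71×10^5)·exp(-9.773) = 9623 × 5.699×10^-5 = 0.548.
Since E_B > E_C, raising the temperature improves selectivity toward B.

0.548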